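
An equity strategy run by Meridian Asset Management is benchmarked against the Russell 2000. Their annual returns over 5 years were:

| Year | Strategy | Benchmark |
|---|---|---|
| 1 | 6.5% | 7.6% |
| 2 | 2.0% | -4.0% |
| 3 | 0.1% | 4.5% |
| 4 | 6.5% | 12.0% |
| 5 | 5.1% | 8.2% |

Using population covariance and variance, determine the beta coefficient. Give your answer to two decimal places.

r̄p = 4.0400%,  r̄m = 5.6600%
Cov = Σ(rp − r̄p)(rm − r̄m) / 5 = 9.4676
Var(rm) = Σ(rm − r̄m)² / 5 = 29.0144
β = Cov / Var = 9.4676 / 29.0144 = 0.3263

0.33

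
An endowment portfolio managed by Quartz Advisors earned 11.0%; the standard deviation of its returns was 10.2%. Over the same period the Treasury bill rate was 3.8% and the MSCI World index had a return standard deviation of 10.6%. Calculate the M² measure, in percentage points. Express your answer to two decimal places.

Sharpe = (Rp − Rf) / σp = (11.0% − 3.8%) / 10.2% = 0.7059
M² = Rf + Sharpe × σm = 3.8% + 0.7059 × 10.6% = 11.2825%

11.28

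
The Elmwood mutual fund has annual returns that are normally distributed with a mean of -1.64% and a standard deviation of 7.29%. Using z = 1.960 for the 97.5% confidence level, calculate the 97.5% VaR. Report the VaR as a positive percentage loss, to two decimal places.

VaR (as % loss) = −(μ − z·σ) = −(-1.64% − 1.960 × 7.29%) = −(-15.9284%) = 15.9284%

15.93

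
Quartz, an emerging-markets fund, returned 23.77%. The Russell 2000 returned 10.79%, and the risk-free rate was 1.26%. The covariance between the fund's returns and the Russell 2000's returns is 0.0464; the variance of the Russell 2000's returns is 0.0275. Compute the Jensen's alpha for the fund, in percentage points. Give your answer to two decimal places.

6.43

β = Cov / Var = 0.0464 / 0.0275 = 1.6873
E[R] = Rf + β(Rm − Rf) = 1.26% + 1.6873 × (10.79% − 1.26%) = 17.3400%
α = Rp − E[R] = 23.77% − 17.3400% = 6.4300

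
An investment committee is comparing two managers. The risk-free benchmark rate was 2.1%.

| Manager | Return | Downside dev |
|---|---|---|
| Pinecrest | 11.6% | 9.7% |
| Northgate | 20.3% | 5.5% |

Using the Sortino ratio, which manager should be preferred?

Northgate

Pinecrest: Sortino ratio = (11.6% − 2.1%) / 9.7% = 0.979
Northgate: Sortino ratio = (20.3% − 2.1%) / 5.5% = 3.309
Highest: Northgate (3.309).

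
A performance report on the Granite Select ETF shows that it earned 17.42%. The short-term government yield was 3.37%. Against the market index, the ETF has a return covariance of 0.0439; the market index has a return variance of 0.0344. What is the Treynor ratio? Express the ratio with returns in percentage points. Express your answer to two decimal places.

11.01

β = Cov / Var = 0.0439 / 0.0344 = 1.2762
Treynor = (Rp − Rf) / β = (17.42% − 3.37%) / 1.2762 = 14.05 / 1.2762 = 11.0092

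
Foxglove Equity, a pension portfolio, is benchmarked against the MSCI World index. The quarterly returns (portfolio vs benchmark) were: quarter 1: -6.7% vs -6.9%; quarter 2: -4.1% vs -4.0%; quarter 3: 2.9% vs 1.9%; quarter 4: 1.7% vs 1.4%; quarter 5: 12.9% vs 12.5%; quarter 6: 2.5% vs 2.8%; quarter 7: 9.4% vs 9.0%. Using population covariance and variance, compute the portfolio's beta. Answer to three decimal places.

1.017

r̄p = 2.6571%,  r̄m = 2.3857%
Cov = Σ(rp − r̄p)(rm − r̄m) / 7 = 39.8565
Var(rm) = Σ(rm − r̄m)² / 7 = 39.2041
β = Cov / Var = 39.8565 / 39.2041 = 1.0166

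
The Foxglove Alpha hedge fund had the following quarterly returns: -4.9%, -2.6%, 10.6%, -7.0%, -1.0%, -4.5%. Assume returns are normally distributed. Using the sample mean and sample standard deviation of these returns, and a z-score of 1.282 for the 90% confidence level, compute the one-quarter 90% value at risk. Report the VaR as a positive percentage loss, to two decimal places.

r̄ = (-4.9 − 2.6 + 10.6 − 7 − 1 − 4.5) / 6 = -1.5667%
Sample σ = √[Σ(r − r̄)² / 5] = √[198.6533 / 5] = √39.7307 = 6.3032%
VaR = −(r̄ − z·σ) = −(-1.5667 − 1.282 × 6.3032) = −(-9.6474) = 9.6474%

9.65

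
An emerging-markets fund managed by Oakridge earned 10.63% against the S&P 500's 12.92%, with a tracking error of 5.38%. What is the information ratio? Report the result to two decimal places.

IR = (Rp − Rb) / TE = (10.63% − 12.92%) / 5.38% = -2.29% / 5.38% = -0.4257

-0.43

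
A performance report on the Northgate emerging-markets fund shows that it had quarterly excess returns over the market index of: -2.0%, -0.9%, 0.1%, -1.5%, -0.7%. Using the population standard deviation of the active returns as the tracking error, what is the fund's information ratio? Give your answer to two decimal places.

-1.40

r̄ = (-2 − 0.9 + 0.1 − 1.5 − 0.7) / 5 = -5.00 / 5 = -1.0000%
Population σ = √[Σ(r − r̄)² / 5] = √[2.5600 / 5] = √0.5120 = 0.7155%
IR = r̄ / tracking error = -1.0000 / 0.7155 = -1.3976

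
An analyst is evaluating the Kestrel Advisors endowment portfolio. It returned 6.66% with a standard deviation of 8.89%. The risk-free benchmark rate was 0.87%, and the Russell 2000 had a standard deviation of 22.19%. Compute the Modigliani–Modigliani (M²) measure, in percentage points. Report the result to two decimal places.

15.32

Sharpe = (Rp − Rf) / σp = (6.66% − 0.87%) / 8.89% = 0.6513
M² = Rf + Sharpe × σm = 0.87% + 0.6513 × 22.19% = 15.3223%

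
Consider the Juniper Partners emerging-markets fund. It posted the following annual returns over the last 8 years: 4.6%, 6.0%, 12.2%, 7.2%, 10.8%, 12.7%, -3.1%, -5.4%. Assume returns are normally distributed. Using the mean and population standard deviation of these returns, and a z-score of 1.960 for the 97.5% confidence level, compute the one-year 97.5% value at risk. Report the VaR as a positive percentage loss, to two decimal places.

6.80

r̄ = (4.6 + 6 + 12.2 + 7.2 + 10.8 + 12.7 − 3.1 − 5.4) / 8 = 45.00 / 8 = 5.6250%
Population σ = √[Σ(r − r̄)² / 8] = √[321.4150 / 8] = √40.1769 = 6.3385%
VaR = −(r̄ − z·σ) = −(5.6250 − 1.960 × 6.3385) = −(-6.7985) = 6.7985%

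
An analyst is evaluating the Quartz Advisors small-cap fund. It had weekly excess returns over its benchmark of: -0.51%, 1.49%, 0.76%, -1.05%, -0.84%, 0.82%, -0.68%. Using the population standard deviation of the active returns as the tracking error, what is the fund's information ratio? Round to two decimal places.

0.00

r̄ = (-0.51 + 1.49 + 0.76 − 1.05 − 0.84 + 0.82 − 0.68) / 7 = -0.010 / 7 = -0.0014%
Σ(r − r̄)² = 6.0007; population σ = √(6.0007/7) = 0.9259%
IR = r̄ / tracking error = -0.0014 / 0.9259 = -0.0015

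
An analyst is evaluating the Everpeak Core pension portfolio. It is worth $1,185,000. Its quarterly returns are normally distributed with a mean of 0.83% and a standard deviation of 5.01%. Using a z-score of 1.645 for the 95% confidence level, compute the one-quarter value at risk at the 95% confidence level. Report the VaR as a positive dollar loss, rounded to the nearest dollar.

Return at the 95% tail: μ − z·σ = 0.83% − 1.645 × 5.01% = 0.83 − 8.24145 = -7.41145%
VaR = −(-7.41145%) × $1,185,000 = 7.41145% × $1,185,000 = $87,826

$87,826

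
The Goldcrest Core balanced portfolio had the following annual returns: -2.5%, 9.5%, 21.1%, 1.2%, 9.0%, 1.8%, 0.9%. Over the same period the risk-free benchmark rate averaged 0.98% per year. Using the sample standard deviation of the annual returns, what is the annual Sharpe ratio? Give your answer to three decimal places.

μ = (-2.5 + 9.5 + 21.1 + 1.2 + 9 + 1.8 + 0.9) / 7 = 5.8571%
Σ(r − μ)² = (-2.5 − 5.8571)² + (9.5 − 5.8571)² + (21.1 − 5.8571)² + … = 388.0571
σ = √[388.0571 / 6] = 8.0422%
Sharpe = (μ − rf) / σ = (5.8571 − 0.98) / 8.0422 = 4.8771 / 8.0422 = 0.6064

0.606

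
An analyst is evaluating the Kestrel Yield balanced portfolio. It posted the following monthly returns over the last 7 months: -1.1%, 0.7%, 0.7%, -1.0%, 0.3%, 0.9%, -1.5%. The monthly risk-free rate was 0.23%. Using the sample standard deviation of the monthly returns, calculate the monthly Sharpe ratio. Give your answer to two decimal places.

-0.37

r̄ = (-1.1 + 0.7 + 0.7 − 1 + 0.3 + 0.9 − 1.5) / 7 = -1.00 / 7 = -0.1429%
Σ(r − r̄)² = (-1.1 − (-0.1429))² + (0.7 − (-0.1429))² + (0.7 − (-0.1429))² + … = 6.1971
sample σ = √(6.1971 / 6) = √1.0329 = 1.0163%
Sharpe = (r̄ − rf) / σ = (-0.1429 − 0.23) / 1.0163 = -0.3729 / 1.0163 = -0.3669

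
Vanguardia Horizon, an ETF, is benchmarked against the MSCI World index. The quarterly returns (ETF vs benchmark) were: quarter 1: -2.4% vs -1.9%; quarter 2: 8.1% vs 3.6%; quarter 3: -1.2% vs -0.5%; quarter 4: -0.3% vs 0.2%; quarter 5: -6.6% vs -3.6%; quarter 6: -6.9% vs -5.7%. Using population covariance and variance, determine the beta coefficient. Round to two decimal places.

1.64

r̄p = -1.5500%,  r̄m = -1.3167%
Cov = Σ(rp − r̄p)(rm − r̄m) / 6 = 14.1842
Var(rm) = Σ(rm − r̄m)² / 6 = 8.6514
β = Cov / Var = 14.1842 / 8.6514 = 1.6395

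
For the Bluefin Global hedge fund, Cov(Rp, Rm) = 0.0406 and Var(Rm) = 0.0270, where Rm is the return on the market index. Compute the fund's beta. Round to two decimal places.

β = Cov(Rp, Rm) / Var(Rm) = 0.0406 / 0.0270 = 1.5037

1.50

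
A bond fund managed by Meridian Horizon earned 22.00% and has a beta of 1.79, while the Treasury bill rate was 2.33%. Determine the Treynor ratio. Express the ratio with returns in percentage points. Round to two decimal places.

10.99

Treynor = (Rp − Rf) / β = (22.00% − 2.33%) / 1.79 = 19.67 / 1.79 = 10.9888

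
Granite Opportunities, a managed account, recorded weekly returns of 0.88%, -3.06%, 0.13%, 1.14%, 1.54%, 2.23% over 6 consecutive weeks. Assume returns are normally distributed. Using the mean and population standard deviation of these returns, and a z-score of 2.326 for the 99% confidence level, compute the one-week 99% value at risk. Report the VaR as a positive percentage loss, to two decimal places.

3.49

μ = (0.88 − 3.06 + 0.13 + 1.14 + 1.54 + 2.23) / 6 = 0.4767%
Σ(r − μ)² = (0.88 − 0.4767)² + (-3.06 − 0.4767)² + … = 17.4357
σ = √[17.4357 / 6] = 1.7047%
VaR = −(μ − z·σ) = −(0.4767 − 2.326 × 1.7047) = −(-3.4884) = 3.4884%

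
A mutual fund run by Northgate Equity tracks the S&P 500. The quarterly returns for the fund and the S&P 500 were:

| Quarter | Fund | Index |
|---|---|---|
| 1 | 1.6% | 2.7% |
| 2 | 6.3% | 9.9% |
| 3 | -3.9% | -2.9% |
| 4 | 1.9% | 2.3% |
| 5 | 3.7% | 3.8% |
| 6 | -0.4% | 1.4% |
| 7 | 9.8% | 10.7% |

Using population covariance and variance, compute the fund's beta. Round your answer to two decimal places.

r̄p = 2.7143%,  r̄m = 3.9857%
Cov = Σ(rp − r̄p)(rm − r̄m) / 7 = 17.8573
Var(rm) = Σ(rm − r̄m)² / 7 = 19.8127
β = Cov / Var = 17.8573 / 19.8127 = 0.9013

0.90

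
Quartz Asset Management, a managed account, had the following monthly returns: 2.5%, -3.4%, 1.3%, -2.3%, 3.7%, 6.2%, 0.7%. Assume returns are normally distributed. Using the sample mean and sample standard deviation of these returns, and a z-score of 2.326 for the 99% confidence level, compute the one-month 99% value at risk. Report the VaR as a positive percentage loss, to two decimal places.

6.51

Mean return r̄ = 8.70 / 7 = 1.2429%
Σ(r − r̄)² = (2.5 − 1.2429)² + (-3.4 − 1.2429)² + … = 66.5971
sample σ = √(66.5971 / 6) = √11.0995 = 3.3316%
VaR = −(r̄ − z·σ) = −(1.2429 − 2.326 × 3.3316) = −(-6.5064) = 6.5064%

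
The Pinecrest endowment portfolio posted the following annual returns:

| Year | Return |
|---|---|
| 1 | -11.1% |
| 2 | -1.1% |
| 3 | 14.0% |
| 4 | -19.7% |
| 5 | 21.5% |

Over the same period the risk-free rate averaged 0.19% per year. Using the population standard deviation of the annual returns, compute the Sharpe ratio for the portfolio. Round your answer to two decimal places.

μ = (-11.1 − 1.1 + 14 − 19.7 + 21.5) / 5 = 0.7200%
Σ(r − μ)² = (-11.1 − 0.7200)² + (-1.1 − 0.7200)² + (14 − 0.7200)² + … = 1168.1680
σ = √[1168.1680 / 5] = 15.2851%
Sharpe = (μ − rf) / σ = (0.7200 − 0.19) / 15.2851 = 0.5300 / 15.2851 = 0.0347

0.03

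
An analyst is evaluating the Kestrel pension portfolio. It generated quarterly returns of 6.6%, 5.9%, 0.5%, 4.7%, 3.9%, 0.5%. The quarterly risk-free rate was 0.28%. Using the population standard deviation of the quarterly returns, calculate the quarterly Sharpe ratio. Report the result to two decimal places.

r̄ = (6.6 + 5.9 + 0.5 + 4.7 + 3.9 + 0.5) / 6 = 3.6833%
Σ(r − r̄)² = (6.6 − 3.6833)² + (5.9 − 3.6833)² + … = 34.7683
σ = √[34.7683 / 6] = 2.4072%
Sharpe = (r̄ − rf) / σ = (3.6833 − 0.28) / 2.4072 = 3.4033 / 2.4072 = 1.4138

1.41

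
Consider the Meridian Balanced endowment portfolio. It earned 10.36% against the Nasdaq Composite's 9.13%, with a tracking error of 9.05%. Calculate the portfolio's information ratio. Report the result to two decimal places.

0.14

IR = (Rp − Rb) / TE = (10.36% − 9.13%) / 9.05% = 1.23% / 9.05% = 0.1359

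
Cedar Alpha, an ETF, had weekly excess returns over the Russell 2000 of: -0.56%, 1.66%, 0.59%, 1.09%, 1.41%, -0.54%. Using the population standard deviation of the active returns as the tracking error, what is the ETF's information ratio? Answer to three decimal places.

0.690

Mean return r̄ = 3.650 / 6 = 0.6083%
Population std dev = √[4.6647 / 6] = 0.8817%
IR = r̄ / tracking error = 0.6083 / 0.8817 = 0.6899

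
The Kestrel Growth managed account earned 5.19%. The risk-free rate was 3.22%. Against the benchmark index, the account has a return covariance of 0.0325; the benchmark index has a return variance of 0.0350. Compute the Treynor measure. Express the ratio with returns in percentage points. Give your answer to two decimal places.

2.12

β = Cov / Var = 0.0325 / 0.0350 = 0.9286
Treynor = (Rp − Rf) / β = (5.19% − 3.22%) / 0.9286 = 1.97 / 0.9286 = 2.1215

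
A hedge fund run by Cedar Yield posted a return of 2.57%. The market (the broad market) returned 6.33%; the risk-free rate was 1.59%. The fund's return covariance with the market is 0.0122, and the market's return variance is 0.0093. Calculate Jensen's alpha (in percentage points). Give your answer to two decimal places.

-5.24

β = Cov / Var = 0.0122 / 0.0093 = 1.3118
E[R] = Rf + β(Rm − Rf) = 1.59% + 1.3118 × (6.33% − 1.59%) = 7.8079%
α = Rp − E[R] = 2.57% − 7.8079% = -5.2379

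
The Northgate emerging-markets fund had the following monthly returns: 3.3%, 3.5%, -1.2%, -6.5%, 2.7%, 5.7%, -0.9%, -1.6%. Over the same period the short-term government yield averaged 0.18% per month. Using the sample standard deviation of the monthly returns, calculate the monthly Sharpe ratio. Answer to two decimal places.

0.11

Mean return r̄ = 5.00 / 8 = 0.6250%
Sample std dev = √[106.8550 / 7] = 3.9070%
Sharpe = (r̄ − rf) / σ = (0.6250 − 0.18) / 3.9070 = 0.4450 / 3.9070 = 0.1139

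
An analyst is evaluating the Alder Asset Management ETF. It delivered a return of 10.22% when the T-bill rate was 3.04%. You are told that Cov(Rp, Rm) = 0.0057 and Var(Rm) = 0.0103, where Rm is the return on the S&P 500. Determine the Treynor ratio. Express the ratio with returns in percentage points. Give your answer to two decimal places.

β = Cov / Var = 0.0057 / 0.0103 = 0.5534
Treynor = (Rp − Rf) / β = (10.22% − 3.04%) / 0.5534 = 7.18 / 0.5534 = 12.9743

12.97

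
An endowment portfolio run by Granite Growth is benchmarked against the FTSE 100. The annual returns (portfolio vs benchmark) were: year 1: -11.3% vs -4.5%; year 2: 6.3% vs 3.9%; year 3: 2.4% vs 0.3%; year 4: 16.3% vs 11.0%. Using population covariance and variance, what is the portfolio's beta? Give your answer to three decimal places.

1.710

r̄p = 3.4250%,  r̄m = 2.6750%
Cov = Σ(rp − r̄p)(rm − r̄m) / 4 = 54.6981
Var(rm) = Σ(rm − r̄m)² / 4 = 31.9819
β = Cov / Var = 54.6981 / 31.9819 = 1.7103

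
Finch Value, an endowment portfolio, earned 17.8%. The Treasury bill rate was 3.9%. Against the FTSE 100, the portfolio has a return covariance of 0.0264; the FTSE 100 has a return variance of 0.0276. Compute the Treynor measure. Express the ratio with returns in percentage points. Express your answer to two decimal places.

β = Cov / Var = 0.0264 / 0.0276 = 0.9565
Treynor = (Rp − Rf) / β = (17.8% − 3.9%) / 0.9565 = 13.90 / 0.9565 = 14.5321

14.53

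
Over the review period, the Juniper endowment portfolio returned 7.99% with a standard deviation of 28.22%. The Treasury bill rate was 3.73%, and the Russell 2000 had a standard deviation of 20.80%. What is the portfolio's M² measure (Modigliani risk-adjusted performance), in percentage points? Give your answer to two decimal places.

Sharpe = (Rp − Rf) / σp = (7.99% − 3.73%) / 28.22% = 0.1510
M² = Rf + Sharpe × σm = 3.73% + 0.1510 × 20.80% = 6.8708%

6.87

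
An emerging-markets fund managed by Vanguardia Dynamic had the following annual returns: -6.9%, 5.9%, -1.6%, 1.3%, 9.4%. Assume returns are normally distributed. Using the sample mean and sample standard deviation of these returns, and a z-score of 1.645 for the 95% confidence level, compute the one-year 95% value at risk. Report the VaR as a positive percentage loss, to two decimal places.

8.85

r̄ = (-6.9 + 5.9 − 1.6 + 1.3 + 9.4) / 5 = 8.10 / 5 = 1.6200%
Σ(r − r̄)² = (-6.9 − 1.6200)² + (5.9 − 1.6200)² + … = 161.9080
σ = √[161.9080 / 4] = 6.3622%
VaR = −(r̄ − z·σ) = −(1.6200 − 1.645 × 6.3622) = −(-8.8458) = 8.8458%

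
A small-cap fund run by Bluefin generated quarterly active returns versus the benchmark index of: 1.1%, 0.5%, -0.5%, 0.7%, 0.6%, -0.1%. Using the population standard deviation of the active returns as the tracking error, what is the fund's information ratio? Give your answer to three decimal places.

Mean return r̄ = 2.30 / 6 = 0.3833%
Σ(r − r̄)² = (1.1 − 0.3833)² + (0.5 − 0.3833)² + (-0.5 − 0.3833)² + … = 1.6883
population σ = √(1.6883 / 6) = √0.2814 = 0.5305%
IR = r̄ / tracking error = 0.3833 / 0.5305 = 0.7225

0.723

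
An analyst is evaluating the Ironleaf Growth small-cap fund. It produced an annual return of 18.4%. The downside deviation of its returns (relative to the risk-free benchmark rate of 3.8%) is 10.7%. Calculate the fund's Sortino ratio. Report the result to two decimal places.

Sortino = (Rp − Rf) / σd = (18.4% − 3.8%) / 10.7% = 14.60% / 10.7% = 1.3645

1.36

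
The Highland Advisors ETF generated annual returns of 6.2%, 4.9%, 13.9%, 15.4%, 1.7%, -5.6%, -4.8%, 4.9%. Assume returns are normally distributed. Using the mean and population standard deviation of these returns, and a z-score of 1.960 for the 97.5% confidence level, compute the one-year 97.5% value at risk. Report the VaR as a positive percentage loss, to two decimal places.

9.40

r̄ = (6.2 + 4.9 + 13.9 + 15.4 + 1.7 − 5.6 − 4.8 + 4.9) / 8 = 36.60 / 8 = 4.5750%
Population std dev = √[406.6750 / 8] = 7.1298%
VaR = −(r̄ − z·σ) = −(4.5750 − 1.960 × 7.1298) = −(-9.3994) = 9.3994%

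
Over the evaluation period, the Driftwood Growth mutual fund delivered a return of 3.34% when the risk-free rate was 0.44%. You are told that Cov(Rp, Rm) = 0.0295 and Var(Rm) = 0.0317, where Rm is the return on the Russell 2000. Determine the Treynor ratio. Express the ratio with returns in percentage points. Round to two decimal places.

β = Cov / Var = 0.0295 / 0.0317 = 0.9306
Treynor = (Rp − Rf) / β = (3.34% − 0.44%) / 0.9306 = 2.90 / 0.9306 = 3.1163

3.12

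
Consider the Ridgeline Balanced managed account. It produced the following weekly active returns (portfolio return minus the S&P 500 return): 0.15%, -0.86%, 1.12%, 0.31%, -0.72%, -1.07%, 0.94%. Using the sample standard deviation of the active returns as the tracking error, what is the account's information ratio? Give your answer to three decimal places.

-0.021

Mean return μ = -0.130 / 7 = -0.0186%
Σ(r − μ)² = 4.6571; sample σ = √(4.6571/6) = 0.8810%
IR = μ / tracking error = -0.0186 / 0.8810 = -0.0211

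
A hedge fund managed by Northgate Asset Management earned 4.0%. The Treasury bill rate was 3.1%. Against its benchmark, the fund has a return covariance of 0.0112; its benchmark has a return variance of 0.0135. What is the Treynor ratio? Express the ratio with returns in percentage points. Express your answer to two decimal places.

1.08

β = Cov / Var = 0.0112 / 0.0135 = 0.8296
Treynor = (Rp − Rf) / β = (4.0% − 3.1%) / 0.8296 = 0.90 / 0.8296 = 1.0849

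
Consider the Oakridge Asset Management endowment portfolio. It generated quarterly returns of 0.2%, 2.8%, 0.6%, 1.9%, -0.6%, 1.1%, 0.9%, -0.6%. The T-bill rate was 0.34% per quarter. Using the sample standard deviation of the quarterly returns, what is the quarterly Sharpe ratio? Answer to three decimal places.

0.382

Mean return r̄ = 6.30 / 8 = 0.7875%
Σ(r − r̄)² = (0.2 − 0.7875)² + (2.8 − 0.7875)² + (0.6 − 0.7875)² + … = 9.6288
σ = √[9.6288 / 7] = 1.1728%
Sharpe = (r̄ − rf) / σ = (0.7875 − 0.34) / 1.1728 = 0.4475 / 1.1728 = 0.3816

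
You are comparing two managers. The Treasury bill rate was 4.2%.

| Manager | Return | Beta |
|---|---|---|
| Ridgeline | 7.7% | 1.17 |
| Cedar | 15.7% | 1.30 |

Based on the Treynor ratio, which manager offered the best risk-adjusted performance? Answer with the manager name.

Cedar

Ridgeline: Treynor = (7.7% − 4.2%) / 1.17 = 2.991
Cedar: Treynor = (15.7% − 4.2%) / 1.30 = 8.846
Highest: Cedar (8.846).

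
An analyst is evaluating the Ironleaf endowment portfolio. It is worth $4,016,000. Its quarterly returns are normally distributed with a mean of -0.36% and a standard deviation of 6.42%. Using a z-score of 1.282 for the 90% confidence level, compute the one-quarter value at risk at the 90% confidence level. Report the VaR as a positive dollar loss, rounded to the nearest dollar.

Return at the 90% tail: μ − z·σ = -0.36% − 1.282 × 6.42% = -0.36 − 8.23044 = -8.59044%
VaR = −(-8.59044%) × $4,016,000 = 8.59044% × $4,016,000 = $344,992

$344,992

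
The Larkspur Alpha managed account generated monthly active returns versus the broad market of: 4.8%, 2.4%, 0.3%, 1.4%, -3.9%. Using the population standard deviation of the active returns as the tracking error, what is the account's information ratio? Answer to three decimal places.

0.349

μ = (4.8 + 2.4 + 0.3 + 1.4 − 3.9) / 5 = 5.00 / 5 = 1.0000%
Population σ = √[Σ(r − μ)² / 5] = √[41.0600 / 5] = √8.2120 = 2.8657%
IR = μ / tracking error = 1.0000 / 2.8657 = 0.3490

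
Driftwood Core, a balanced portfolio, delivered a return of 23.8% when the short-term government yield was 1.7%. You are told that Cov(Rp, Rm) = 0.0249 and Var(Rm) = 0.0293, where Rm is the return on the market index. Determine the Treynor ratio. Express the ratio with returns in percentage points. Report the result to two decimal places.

β = Cov / Var = 0.0249 / 0.0293 = 0.8498
Treynor = (Rp − Rf) / β = (23.8% − 1.7%) / 0.8498 = 22.10 / 0.8498 = 26.0061

26.01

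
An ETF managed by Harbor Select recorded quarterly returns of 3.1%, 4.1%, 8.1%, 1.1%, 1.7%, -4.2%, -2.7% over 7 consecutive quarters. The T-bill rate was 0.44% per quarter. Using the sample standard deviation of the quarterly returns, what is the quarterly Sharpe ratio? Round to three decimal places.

r̄ = (3.1 + 4.1 + 8.1 + 1.1 + 1.7 − 4.2 − 2.7) / 7 = 1.6000%
Σ(r − r̄)² = 103.1400; sample σ = √(103.1400/6) = 4.1461%
Sharpe = (r̄ − rf) / σ = (1.6000 − 0.44) / 4.1461 = 1.1600 / 4.1461 = 0.2798

0.280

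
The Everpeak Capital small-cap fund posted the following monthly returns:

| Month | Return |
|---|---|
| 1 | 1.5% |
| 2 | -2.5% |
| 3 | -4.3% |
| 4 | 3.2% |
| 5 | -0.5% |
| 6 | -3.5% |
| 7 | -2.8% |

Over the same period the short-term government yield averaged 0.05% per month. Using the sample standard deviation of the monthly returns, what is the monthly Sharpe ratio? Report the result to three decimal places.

μ = (1.5 − 2.5 − 4.3 + 3.2 − 0.5 − 3.5 − 2.8) / 7 = -1.2714%
Σ(r − μ)² = (1.5 − (-1.2714))² + (-2.5 − (-1.2714))² + (-4.3 − (-1.2714))² + … = 46.2543
σ = √[46.2543 / 6] = 2.7765%
Sharpe = (μ − rf) / σ = (-1.2714 − 0.05) / 2.7765 = -1.3214 / 2.7765 = -0.4759

-0.476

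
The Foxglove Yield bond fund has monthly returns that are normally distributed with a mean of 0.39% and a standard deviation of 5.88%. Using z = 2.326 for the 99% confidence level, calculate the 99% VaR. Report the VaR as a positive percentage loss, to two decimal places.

13.29

VaR (as % loss) = −(μ − z·σ) = −(0.39% − 2.326 × 5.88%) = −(-13.28688%) = 13.28688%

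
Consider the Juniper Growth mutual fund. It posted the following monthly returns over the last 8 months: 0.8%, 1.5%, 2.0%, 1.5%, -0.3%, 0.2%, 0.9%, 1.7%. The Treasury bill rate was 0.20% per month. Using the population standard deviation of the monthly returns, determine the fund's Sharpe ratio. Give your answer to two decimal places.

1.13

Mean return r̄ = 8.30 / 8 = 1.0375%
Population std dev = √[4.3588 / 8] = 0.7381%
Sharpe = (r̄ − rf) / σ = (1.0375 − 0.2) / 0.7381 = 0.8375 / 0.7381 = 1.1347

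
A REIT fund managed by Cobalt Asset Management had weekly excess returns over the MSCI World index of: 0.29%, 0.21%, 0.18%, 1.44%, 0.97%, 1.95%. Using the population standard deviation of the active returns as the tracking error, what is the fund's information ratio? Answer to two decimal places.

μ = (0.29 + 0.21 + 0.18 + 1.44 + 0.97 + 1.95) / 6 = 5.040 / 6 = 0.8400%
Σ(r − μ)² = (0.29 − 0.8400)² + (0.21 − 0.8400)² + (0.18 − 0.8400)² + … = 2.7440
σ = √[2.7440 / 6] = 0.6763%
IR = μ / tracking error = 0.8400 / 0.6763 = 1.2421

1.24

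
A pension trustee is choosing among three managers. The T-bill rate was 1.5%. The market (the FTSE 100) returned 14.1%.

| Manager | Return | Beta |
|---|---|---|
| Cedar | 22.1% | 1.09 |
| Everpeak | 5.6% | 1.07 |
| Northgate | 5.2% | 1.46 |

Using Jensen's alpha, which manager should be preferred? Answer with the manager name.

Cedar

Cedar: α = 22.1% − [1.5% + 1.09 × (14.1% − 1.5%)] = 6.866
Everpeak: α = 5.6% − [1.5% + 1.07 × (14.1% − 1.5%)] = -9.382
Northgate: α = 5.2% − [1.5% + 1.46 × (14.1% − 1.5%)] = -14.696
Highest: Cedar (6.866).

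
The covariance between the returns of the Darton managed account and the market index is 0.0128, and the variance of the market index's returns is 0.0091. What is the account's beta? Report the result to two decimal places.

β = Cov(Rp, Rm) / Var(Rm) = 0.0128 / 0.0091 = 1.4066

1.41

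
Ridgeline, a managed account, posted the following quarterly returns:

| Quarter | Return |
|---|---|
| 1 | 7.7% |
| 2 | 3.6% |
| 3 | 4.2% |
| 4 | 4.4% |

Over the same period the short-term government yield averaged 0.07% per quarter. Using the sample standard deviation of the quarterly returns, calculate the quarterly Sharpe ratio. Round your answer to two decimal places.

r̄ = (7.7 + 3.6 + 4.2 + 4.4) / 4 = 4.9750%
Σ(r − r̄)² = (7.7 − 4.9750)² + (3.6 − 4.9750)² + … = 10.2475
σ = √[10.2475 / 3] = 1.8482%
Sharpe = (r̄ − rf) / σ = (4.9750 − 0.07) / 1.8482 = 4.9050 / 1.8482 = 2.6539

2.65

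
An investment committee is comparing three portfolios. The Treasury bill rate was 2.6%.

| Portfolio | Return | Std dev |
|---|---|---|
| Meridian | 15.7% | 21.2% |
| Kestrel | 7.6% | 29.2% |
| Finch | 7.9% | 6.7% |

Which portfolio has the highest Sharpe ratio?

Meridian: Sharpe ratio = (15.7% − 2.6%) / 21.2% = 0.618
Kestrel: Sharpe ratio = (7.6% − 2.6%) / 29.2% = 0.171
Finch: Sharpe ratio = (7.9% − 2.6%) / 6.7% = 0.791
Highest: Finch (0.791).

Finch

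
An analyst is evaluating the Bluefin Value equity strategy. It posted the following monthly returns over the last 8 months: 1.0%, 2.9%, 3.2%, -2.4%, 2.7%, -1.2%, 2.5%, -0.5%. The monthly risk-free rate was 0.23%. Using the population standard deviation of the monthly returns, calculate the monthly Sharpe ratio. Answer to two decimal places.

0.40

μ = (1 + 2.9 + 3.2 − 2.4 + 2.7 − 1.2 + 2.5 − 0.5) / 8 = 8.20 / 8 = 1.0250%
Σ(r − μ)² = (1 − 1.0250)² + (2.9 − 1.0250)² + (3.2 − 1.0250)² + … = 32.2350
population σ = √(32.2350 / 8) = √4.0294 = 2.0073%
Sharpe = (μ − rf) / σ = (1.0250 − 0.23) / 2.0073 = 0.7950 / 2.0073 = 0.3961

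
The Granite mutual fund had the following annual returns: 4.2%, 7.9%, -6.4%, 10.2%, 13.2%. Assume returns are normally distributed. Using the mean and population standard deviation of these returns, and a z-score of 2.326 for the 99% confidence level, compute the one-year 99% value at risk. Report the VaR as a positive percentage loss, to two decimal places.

r̄ = (4.2 + 7.9 − 6.4 + 10.2 + 13.2) / 5 = 29.10 / 5 = 5.8200%
Population std dev = √[229.9280 / 5] = 6.7813%
VaR = −(r̄ − z·σ) = −(5.8200 − 2.326 × 6.7813) = −(-9.9533) = 9.9533%

9.95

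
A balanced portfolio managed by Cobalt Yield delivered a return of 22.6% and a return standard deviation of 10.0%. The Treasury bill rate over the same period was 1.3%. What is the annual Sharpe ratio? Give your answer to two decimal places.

Sharpe = (Rp − Rf) / σp = (22.6% − 1.3%) / 10.0% = 21.30% / 10.0% = 2.1300

2.13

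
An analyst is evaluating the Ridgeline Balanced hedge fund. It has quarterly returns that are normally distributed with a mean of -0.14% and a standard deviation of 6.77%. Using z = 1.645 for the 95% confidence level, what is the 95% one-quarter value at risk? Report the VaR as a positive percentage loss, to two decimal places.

11.28

VaR (as % loss) = −(μ − z·σ) = −(-0.14% − 1.645 × 6.77%) = −(-11.27665%) = 11.27665%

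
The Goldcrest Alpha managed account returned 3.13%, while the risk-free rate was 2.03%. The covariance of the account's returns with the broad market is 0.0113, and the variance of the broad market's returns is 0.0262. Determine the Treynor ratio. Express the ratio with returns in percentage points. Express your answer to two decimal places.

2.55

β = Cov / Var = 0.0113 / 0.0262 = 0.4313
Treynor = (Rp − Rf) / β = (3.13% − 2.03%) / 0.4313 = 1.10 / 0.4313 = 2.5504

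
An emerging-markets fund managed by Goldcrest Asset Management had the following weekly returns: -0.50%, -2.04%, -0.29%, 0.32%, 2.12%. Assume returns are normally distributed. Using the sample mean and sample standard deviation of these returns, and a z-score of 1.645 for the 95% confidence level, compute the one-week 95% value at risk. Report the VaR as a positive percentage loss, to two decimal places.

2.55

r̄ = (-0.5 − 2.04 − 0.29 + 0.32 + 2.12) / 5 = -0.0780%
Σ(r − r̄)² = 9.0621; sample σ = √(9.0621/4) = 1.5052%
VaR = −(r̄ − z·σ) = −(-0.0780 − 1.645 × 1.5052) = −(-2.5541) = 2.5541%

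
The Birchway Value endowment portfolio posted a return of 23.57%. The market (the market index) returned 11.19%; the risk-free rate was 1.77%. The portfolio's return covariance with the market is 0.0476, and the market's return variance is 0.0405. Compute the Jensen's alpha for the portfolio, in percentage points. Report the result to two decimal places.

10.73

β = Cov / Var = 0.0476 / 0.0405 = 1.1753
E[R] = Rf + β(Rm − Rf) = 1.77% + 1.1753 × (11.19% − 1.77%) = 12.8413%
α = Rp − E[R] = 23.57% − 12.8413% = 10.7287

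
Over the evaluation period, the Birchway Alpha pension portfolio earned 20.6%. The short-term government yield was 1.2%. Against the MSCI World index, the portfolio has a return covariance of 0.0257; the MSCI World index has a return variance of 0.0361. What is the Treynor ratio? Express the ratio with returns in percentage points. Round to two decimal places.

27.25

β = Cov / Var = 0.0257 / 0.0361 = 0.7119
Treynor = (Rp − Rf) / β = (20.6% − 1.2%) / 0.7119 = 19.40 / 0.7119 = 27.2510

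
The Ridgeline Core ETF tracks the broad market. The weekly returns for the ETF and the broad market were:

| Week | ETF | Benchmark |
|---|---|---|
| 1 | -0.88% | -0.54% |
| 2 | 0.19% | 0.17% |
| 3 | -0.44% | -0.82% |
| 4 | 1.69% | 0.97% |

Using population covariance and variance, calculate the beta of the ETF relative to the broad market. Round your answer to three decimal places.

1.321

r̄p = 0.1400%,  r̄m = -0.0550%
Cov = Σ(rp − r̄p)(rm − r̄m) / 4 = 0.6346
Var(rm) = Σ(rm − r̄m)² / 4 = 0.4804
β = Cov / Var = 0.6346 / 0.4804 = 1.3210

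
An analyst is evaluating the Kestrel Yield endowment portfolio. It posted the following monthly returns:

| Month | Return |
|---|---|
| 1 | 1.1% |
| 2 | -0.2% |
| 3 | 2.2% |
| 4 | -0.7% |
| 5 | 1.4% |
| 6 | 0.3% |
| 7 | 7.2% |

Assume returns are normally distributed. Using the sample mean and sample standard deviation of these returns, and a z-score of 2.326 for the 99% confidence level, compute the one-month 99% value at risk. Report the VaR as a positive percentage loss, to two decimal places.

Mean return r̄ = 11.30 / 7 = 1.6143%
Sample σ = √[Σ(r − r̄)² / 6] = √[42.2286 / 6] = √7.0381 = 2.6529%
VaR = −(r̄ − z·σ) = −(1.6143 − 2.326 × 2.6529) = −(-4.5563) = 4.5563%

4.56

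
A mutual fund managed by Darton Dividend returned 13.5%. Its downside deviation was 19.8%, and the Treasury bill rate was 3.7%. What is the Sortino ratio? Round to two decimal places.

0.49

Sortino = (Rp − Rf) / σd = (13.5% − 3.7%) / 19.8% = 9.80% / 19.8% = 0.4949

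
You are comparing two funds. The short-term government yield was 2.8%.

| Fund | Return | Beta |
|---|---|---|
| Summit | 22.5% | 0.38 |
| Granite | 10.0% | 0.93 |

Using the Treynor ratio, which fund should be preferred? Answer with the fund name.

Summit

Summit: Treynor = (22.5% − 2.8%) / 0.38 = 51.842
Granite: Treynor = (10.0% − 2.8%) / 0.93 = 7.742
Highest: Summit (51.842).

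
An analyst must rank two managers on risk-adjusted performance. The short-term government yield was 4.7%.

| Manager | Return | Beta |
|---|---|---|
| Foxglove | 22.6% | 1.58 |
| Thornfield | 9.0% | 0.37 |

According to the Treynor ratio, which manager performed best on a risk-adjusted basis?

Foxglove: Treynor = (22.6% − 4.7%) / 1.58 = 11.329
Thornfield: Treynor = (9.0% − 4.7%) / 0.37 = 11.622
Highest: Thornfield (11.622).

Thornfield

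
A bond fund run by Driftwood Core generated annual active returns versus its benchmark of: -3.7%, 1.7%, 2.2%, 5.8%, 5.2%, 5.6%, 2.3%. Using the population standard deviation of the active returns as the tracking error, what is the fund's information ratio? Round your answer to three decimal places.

0.884

r̄ = (-3.7 + 1.7 + 2.2 + 5.8 + 5.2 + 5.6 + 2.3) / 7 = 2.7286%
Σ(r − r̄)² = 66.6343; population σ = √(66.6343/7) = 3.0853%
IR = r̄ / tracking error = 2.7286 / 3.0853 = 0.8844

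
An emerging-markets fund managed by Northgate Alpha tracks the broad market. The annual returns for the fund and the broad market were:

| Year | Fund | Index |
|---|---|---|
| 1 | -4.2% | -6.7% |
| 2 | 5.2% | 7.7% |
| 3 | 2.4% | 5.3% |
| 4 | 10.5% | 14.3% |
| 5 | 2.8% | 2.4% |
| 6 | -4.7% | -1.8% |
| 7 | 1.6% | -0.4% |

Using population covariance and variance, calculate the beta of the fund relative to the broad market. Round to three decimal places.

0.722

r̄p = 1.9429%,  r̄m = 2.9714%
Cov = Σ(rp − r̄p)(rm − r̄m) / 7 = 29.3112
Var(rm) = Σ(rm − r̄m)² / 7 = 40.5878
β = Cov / Var = 29.3112 / 40.5878 = 0.7222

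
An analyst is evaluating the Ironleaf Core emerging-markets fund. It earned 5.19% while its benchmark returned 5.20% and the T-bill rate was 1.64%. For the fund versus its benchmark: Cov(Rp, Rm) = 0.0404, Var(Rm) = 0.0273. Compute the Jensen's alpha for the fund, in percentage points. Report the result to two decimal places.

β = Cov / Var = 0.0404 / 0.0273 = 1.4799
E[R] = Rf + β(Rm − Rf) = 1.64% + 1.4799 × (5.20% − 1.64%) = 6.9084%
α = Rp − E[R] = 5.19% − 6.9084% = -1.7184

-1.72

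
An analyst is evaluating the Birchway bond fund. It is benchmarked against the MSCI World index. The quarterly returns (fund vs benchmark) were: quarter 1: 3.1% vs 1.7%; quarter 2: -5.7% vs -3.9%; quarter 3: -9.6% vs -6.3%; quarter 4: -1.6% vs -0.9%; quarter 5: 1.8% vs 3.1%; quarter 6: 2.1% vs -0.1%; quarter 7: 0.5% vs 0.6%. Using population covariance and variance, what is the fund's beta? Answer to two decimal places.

1.37

r̄p = -1.3429%,  r̄m = -0.8286%
Cov = Σ(rp − r̄p)(rm − r̄m) / 7 = 12.4716
Var(rm) = Σ(rm − r̄m)² / 7 = 9.1106
β = Cov / Var = 12.4716 / 9.1106 = 1.3689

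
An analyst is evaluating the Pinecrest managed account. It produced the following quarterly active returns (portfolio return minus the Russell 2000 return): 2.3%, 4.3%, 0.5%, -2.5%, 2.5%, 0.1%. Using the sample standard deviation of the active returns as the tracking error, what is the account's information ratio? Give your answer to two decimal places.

r̄ = (2.3 + 4.3 + 0.5 − 2.5 + 2.5 + 0.1) / 6 = 1.2000%
Σ(r − r̄)² = (2.3 − 1.2000)² + (4.3 − 1.2000)² + … = 27.9000
sample σ = √(27.9000 / 5) = √5.5800 = 2.3622%
IR = r̄ / tracking error = 1.2000 / 2.3622 = 0.5080

0.51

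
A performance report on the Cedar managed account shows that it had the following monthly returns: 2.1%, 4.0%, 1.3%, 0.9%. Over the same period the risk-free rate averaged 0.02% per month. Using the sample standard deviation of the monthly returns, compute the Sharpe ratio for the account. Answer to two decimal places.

μ = (2.1 + 4 + 1.3 + 0.9) / 4 = 8.30 / 4 = 2.0750%
Sample std dev = √[5.6875 / 3] = 1.3769%
Sharpe = (μ − rf) / σ = (2.0750 − 0.02) / 1.3769 = 2.0550 / 1.3769 = 1.4925

1.49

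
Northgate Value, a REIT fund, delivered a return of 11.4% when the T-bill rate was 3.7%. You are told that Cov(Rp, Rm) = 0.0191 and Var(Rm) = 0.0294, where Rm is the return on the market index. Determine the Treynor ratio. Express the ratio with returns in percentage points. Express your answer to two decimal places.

11.85

β = Cov / Var = 0.0191 / 0.0294 = 0.6497
Treynor = (Rp − Rf) / β = (11.4% − 3.7%) / 0.6497 = 7.70 / 0.6497 = 11.8516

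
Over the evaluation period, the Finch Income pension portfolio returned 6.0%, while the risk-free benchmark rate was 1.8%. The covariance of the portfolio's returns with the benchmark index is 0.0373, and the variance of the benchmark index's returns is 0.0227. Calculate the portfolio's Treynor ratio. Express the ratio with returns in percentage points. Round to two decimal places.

β = Cov / Var = 0.0373 / 0.0227 = 1.6432
Treynor = (Rp − Rf) / β = (6.0% − 1.8%) / 1.6432 = 4.20 / 1.6432 = 2.5560

2.56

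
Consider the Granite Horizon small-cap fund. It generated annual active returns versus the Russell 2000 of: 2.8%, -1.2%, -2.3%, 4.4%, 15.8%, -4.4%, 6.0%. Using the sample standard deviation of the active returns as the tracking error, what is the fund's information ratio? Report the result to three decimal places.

Mean return r̄ = 21.10 / 7 = 3.0143%
Sample std dev = √[275.3286 / 6] = 6.7741%
IR = r̄ / tracking error = 3.0143 / 6.7741 = 0.4450

0.445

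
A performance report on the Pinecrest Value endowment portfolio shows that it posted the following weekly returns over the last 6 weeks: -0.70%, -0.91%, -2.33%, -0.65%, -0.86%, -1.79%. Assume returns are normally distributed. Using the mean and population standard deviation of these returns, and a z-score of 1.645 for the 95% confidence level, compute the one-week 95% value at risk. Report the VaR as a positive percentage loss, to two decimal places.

Mean return μ = -7.240 / 6 = -1.2067%
Population std dev = √[2.3769 / 6] = 0.6294%
VaR = −(μ − z·σ) = −(-1.2067 − 1.645 × 0.6294) = −(-2.2421) = 2.2421%

2.24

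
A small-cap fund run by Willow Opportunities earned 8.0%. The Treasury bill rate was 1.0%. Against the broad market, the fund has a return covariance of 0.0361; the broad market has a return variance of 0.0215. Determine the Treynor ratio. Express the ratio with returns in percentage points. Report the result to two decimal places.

4.17

β = Cov / Var = 0.0361 / 0.0215 = 1.6791
Treynor = (Rp − Rf) / β = (8.0% − 1.0%) / 1.6791 = 7.00 / 1.6791 = 4.1689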